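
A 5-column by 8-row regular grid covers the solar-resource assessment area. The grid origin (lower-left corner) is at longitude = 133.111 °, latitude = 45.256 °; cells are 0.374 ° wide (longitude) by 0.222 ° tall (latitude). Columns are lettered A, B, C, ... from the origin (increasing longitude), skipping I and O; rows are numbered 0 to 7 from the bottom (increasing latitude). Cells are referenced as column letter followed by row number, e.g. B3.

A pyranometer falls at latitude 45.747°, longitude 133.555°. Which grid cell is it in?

Column index: ⌊(133.555 − 133.111) / 0.374⌋ = ⌊1.187⌋ = 1 → column B
Row offset from origin: ⌊(45.747 − 45.256) / 0.222⌋ = ⌊2.212⌋ = 2 → row 2

B2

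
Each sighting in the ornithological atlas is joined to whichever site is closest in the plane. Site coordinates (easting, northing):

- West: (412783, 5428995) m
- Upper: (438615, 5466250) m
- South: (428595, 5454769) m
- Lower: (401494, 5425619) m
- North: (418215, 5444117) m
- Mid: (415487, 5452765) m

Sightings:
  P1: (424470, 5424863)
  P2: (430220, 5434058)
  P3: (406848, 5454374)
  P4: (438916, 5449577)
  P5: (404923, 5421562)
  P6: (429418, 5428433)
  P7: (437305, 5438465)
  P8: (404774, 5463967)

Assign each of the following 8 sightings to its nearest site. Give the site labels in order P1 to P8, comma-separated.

P1 → West (d²=153659393.00)
P2 → North (d²=245303506.00)
P3 → Mid (d²=77221202.00)
P4 → South (d²=133479905.00)
P5 → Lower (d²=28217290.00)
P6 → West (d²=277039069.00)
P7 → South (d²=341684516.00)
P8 → Mid (d²=240253173.00)

West, North, Mid, South, Lower, West, South, Mid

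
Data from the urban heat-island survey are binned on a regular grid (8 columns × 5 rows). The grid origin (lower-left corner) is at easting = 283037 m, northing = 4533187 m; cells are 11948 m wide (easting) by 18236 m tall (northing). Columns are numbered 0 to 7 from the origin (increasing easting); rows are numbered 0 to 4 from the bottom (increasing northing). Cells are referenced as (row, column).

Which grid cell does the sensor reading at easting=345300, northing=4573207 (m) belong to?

Column index: ⌊(345300 − 283037) / 11948⌋ = ⌊5.211⌋ = 5
Row offset from origin: ⌊(4573207 − 4533187) / 18236⌋ = ⌊2.195⌋ = 2 → row 2

(2, 5)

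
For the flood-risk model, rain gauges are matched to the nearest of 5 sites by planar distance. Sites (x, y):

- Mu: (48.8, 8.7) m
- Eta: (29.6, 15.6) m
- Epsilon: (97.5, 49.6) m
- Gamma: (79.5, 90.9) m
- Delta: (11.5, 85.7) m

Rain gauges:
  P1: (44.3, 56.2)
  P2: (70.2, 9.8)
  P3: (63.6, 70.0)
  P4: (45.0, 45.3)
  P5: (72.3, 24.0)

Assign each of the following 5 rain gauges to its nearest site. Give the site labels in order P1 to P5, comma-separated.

Eta, Mu, Gamma, Eta, Mu

P1 → Eta (d²=1864.45)
P2 → Mu (d²=459.17)
P3 → Gamma (d²=689.62)
P4 → Eta (d²=1119.25)
P5 → Mu (d²=786.34)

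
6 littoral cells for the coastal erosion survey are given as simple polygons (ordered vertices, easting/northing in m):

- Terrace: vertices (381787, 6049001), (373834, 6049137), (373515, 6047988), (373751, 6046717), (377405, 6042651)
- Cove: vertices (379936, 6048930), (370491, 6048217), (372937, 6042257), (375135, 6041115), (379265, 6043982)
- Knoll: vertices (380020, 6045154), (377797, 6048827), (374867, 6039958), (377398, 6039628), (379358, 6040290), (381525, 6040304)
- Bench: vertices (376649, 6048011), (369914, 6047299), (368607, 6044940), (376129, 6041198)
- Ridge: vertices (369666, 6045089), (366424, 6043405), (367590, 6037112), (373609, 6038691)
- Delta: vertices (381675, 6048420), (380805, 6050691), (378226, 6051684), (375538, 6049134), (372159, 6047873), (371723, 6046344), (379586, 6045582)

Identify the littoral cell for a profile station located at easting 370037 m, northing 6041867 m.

Ridge

Cast a ray rightward from (370037, 6041867). For each polygon, the edges (by vertex number in listed order) whose endpoints lie on opposite sides of northing = 6041867, where each meets that height, and whether that is right or left of the point:
Terrace: no edge straddles that height → 0 crossings.
Cove: 3–4 at easting≈373687.6 (right), 4–5 at easting≈376218.3 (right) → 2 crossings.
Knoll: 2–3 at easting≈375497.7 (right), 6–1 at easting≈381040.0 (right) → 2 crossings.
Bench: 3–4 at easting≈374784.2 (right), 4–1 at easting≈376180.1 (right) → 2 crossings.
Ridge: 2–3 at easting≈366709.0 (left), 4–1 at easting≈371651.7 (right) → 1 crossing.
Delta: no edge straddles that height → 0 crossings.
Only Ridge has an odd count, so the point is inside Ridge.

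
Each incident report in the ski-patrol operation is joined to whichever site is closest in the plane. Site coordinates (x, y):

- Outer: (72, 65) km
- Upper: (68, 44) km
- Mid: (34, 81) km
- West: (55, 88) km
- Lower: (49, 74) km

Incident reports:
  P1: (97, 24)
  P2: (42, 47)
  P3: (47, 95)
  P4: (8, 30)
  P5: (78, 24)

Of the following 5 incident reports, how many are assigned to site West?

1

P1 → Upper
P2 → Upper
P3 → West
P4 → Mid
P5 → Upper
1 of the 5 goes to West.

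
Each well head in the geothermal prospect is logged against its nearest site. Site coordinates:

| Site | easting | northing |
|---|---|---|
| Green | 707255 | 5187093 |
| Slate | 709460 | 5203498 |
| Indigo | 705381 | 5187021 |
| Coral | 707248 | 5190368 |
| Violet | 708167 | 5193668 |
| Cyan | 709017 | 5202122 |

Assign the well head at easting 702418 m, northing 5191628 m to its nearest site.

Squared distances to each site:
Green: 43962794.000; Slate: 190486664.000; Indigo: 30003818.000; Coral: 24916500.000; Violet: 37212601.000; Cyan: 153670837.000.
Minimum at Coral.

Coral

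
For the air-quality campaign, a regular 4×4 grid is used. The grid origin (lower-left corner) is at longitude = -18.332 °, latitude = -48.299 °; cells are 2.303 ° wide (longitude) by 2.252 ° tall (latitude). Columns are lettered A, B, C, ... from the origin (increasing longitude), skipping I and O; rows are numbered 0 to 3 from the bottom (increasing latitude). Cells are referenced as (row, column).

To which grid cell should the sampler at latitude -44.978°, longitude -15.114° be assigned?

Column index: ⌊(-15.114 − -18.332) / 2.303⌋ = ⌊1.397⌋ = 1 → column B
Row offset from origin: ⌊(-44.978 − -48.299) / 2.252⌋ = ⌊1.475⌋ = 1 → row 1

(1, B)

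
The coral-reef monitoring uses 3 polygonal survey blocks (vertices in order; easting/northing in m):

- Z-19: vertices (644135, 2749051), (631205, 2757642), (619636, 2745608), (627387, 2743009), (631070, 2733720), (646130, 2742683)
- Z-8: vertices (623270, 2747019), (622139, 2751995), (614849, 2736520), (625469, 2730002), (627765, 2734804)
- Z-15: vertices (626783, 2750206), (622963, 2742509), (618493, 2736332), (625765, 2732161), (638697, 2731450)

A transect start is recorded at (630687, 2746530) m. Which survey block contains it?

Cast a ray rightward from (630687, 2746530). For each polygon, the edges (by vertex number in listed order) whose endpoints lie on opposite sides of northing = 2746530, where each meets that height, and whether that is right or left of the point:
Z-19: 2–3 at easting≈620522.4 (left), 6–1 at easting≈644924.8 (right) → 1 crossing.
Z-8: 2–3 at easting≈619564.5 (left), 5–1 at easting≈623449.9 (left) → 0 crossings.
Z-15: 1–2 at easting≈624958.6 (left), 5–1 at easting≈629118.0 (left) → 0 crossings.
Only Z-19 has an odd count, so the point is inside Z-19.

Z-19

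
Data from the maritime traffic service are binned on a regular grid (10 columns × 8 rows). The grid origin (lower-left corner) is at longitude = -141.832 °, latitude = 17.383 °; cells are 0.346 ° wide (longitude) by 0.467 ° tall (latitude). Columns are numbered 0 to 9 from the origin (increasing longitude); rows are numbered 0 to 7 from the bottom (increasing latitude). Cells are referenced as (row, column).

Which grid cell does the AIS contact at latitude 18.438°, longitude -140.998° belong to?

Column index: ⌊(-140.998 − -141.832) / 0.346⌋ = ⌊2.410⌋ = 2
Row offset from origin: ⌊(18.438 − 17.383) / 0.467⌋ = ⌊2.259⌋ = 2 → row 2

(2, 2)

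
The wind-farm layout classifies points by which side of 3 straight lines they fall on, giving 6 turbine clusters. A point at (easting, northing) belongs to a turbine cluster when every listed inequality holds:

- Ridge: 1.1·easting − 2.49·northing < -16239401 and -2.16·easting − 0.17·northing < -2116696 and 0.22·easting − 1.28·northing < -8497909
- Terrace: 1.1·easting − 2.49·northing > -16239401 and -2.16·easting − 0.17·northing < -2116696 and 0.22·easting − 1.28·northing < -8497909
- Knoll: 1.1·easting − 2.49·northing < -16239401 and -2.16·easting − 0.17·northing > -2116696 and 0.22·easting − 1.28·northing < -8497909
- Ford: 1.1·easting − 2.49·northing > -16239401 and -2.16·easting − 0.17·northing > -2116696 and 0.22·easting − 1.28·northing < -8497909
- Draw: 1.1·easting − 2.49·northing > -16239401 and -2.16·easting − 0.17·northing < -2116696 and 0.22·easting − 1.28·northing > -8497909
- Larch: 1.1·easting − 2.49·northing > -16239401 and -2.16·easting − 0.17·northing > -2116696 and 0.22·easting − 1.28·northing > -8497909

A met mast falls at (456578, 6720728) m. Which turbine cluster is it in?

1.1·456578 − 2.49·6720728 = -16232376.920, which is > -16239401
-2.16·456578 − 0.17·6720728 = -2128732.240, which is < -2116696
0.22·456578 − 1.28·6720728 = -8502084.680, which is < -8497909
This sign pattern matches Terrace.

Terrace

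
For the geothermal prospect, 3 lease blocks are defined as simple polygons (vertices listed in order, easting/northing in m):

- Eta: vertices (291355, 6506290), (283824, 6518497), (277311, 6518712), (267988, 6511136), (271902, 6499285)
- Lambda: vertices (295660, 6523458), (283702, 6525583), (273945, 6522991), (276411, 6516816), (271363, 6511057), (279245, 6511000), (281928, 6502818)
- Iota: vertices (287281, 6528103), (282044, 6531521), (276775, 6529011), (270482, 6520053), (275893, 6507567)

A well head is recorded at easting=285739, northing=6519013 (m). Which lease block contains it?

Cast a ray rightward from (285739, 6519013). For each polygon, the edges (by vertex number in listed order) whose endpoints lie on opposite sides of northing = 6519013, where each meets that height, and whether that is right or left of the point:
Eta: no edge straddles that height → 0 crossings.
Lambda: 3–4 at easting≈275533.6 (left), 7–1 at easting≈292702.7 (right) → 1 crossing.
Iota: 4–5 at easting≈270932.7 (left), 5–1 at easting≈282240.2 (left) → 0 crossings.
Only Lambda has an odd count, so the point is inside Lambda.

Lambda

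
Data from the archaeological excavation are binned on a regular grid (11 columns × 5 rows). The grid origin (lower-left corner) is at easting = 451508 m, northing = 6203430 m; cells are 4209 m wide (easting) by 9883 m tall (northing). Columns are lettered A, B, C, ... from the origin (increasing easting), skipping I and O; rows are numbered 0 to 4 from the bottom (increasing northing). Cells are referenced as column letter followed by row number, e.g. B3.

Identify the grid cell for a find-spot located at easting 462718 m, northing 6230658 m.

Column index: ⌊(462718 − 451508) / 4209⌋ = ⌊2.663⌋ = 2 → column C
Row offset from origin: ⌊(6230658 − 6203430) / 9883⌋ = ⌊2.755⌋ = 2 → row 2

C2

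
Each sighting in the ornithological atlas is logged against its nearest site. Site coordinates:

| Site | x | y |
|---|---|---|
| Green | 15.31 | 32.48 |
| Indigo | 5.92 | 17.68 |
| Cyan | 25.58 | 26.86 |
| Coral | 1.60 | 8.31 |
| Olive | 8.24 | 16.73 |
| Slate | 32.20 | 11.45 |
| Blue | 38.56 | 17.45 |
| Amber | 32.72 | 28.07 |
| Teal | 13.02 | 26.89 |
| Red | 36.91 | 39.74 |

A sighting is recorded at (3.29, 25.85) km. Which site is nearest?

Indigo

Squared distances to each site:
Green: 188.437; Indigo: 73.666; Cyan: 497.864; Coral: 310.508; Olive: 107.677; Slate: 1043.148; Blue: 1314.533; Amber: 871.053; Teal: 95.755; Red: 1323.236.
Minimum at Indigo.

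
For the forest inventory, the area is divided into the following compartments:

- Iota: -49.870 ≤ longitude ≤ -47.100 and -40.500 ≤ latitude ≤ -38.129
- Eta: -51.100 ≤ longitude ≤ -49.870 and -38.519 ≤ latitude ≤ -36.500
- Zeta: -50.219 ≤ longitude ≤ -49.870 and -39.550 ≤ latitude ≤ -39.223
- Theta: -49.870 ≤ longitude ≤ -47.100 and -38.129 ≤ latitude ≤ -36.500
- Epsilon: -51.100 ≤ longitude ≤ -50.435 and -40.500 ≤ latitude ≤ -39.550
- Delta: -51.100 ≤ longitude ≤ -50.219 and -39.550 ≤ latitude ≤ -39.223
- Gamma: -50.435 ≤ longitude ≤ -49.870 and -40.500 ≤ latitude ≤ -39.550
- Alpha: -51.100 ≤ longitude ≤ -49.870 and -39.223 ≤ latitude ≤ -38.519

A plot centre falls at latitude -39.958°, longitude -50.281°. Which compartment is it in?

Gamma

The point has longitude = -50.281 and latitude = -39.958.
Only Gamma satisfies -50.435 ≤ longitude ≤ -49.870 and -40.500 ≤ latitude ≤ -39.550.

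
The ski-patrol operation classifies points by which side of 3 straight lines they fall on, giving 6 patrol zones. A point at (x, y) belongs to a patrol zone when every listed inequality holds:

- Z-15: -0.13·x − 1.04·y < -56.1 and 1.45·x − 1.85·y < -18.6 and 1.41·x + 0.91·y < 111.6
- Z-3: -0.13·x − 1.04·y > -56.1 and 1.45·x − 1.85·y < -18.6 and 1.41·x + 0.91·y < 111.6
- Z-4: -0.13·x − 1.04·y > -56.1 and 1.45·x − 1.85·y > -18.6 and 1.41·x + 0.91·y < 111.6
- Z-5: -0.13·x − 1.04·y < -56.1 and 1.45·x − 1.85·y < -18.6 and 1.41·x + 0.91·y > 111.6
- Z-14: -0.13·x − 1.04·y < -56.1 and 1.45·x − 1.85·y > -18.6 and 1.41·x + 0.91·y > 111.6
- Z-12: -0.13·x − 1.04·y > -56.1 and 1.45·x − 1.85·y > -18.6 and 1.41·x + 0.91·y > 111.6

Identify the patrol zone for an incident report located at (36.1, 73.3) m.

-0.13·36.1 − 1.04·73.3 = -80.925, which is < -56.1
1.45·36.1 − 1.85·73.3 = -83.260, which is < -18.6
1.41·36.1 + 0.91·73.3 = 117.604, which is > 111.6
This sign pattern matches Z-5.

Z-5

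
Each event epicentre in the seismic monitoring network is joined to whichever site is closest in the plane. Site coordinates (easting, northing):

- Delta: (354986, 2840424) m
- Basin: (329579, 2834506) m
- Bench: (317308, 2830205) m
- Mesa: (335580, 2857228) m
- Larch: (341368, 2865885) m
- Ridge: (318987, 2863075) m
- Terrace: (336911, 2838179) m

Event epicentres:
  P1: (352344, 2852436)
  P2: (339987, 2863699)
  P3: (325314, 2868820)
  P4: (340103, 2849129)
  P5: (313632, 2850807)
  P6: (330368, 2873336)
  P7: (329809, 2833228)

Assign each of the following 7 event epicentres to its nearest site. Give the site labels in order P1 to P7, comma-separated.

Delta, Larch, Ridge, Mesa, Ridge, Larch, Basin

P1 → Delta (d²=151268308.00)
P2 → Larch (d²=6685757.00)
P3 → Ridge (d²=73035954.00)
P4 → Mesa (d²=86051330.00)
P5 → Ridge (d²=179179849.00)
P6 → Larch (d²=176517401.00)
P7 → Basin (d²=1686184.00)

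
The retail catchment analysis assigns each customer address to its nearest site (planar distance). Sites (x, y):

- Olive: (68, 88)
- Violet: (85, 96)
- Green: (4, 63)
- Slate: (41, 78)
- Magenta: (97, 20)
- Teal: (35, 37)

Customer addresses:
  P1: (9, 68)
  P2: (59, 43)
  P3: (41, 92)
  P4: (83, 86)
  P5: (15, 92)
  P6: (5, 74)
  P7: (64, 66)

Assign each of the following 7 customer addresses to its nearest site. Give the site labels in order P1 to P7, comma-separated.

Green, Teal, Slate, Violet, Slate, Green, Olive

P1 → Green (d²=50.00)
P2 → Teal (d²=612.00)
P3 → Slate (d²=196.00)
P4 → Violet (d²=104.00)
P5 → Slate (d²=872.00)
P6 → Green (d²=122.00)
P7 → Olive (d²=500.00)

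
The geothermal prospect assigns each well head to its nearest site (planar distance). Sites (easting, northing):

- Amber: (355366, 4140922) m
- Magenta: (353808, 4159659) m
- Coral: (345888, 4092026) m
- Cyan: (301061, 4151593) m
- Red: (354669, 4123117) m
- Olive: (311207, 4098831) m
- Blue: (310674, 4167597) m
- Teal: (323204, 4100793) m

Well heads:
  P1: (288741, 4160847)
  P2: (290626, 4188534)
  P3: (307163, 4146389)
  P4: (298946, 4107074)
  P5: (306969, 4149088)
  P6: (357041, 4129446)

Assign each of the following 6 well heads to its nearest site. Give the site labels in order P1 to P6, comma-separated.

P1 → Cyan (d²=237418916.00)
P2 → Blue (d²=840280273.00)
P3 → Cyan (d²=64316020.00)
P4 → Olive (d²=218279170.00)
P5 → Cyan (d²=41179489.00)
P6 → Red (d²=45682625.00)

Cyan, Blue, Cyan, Olive, Cyan, Red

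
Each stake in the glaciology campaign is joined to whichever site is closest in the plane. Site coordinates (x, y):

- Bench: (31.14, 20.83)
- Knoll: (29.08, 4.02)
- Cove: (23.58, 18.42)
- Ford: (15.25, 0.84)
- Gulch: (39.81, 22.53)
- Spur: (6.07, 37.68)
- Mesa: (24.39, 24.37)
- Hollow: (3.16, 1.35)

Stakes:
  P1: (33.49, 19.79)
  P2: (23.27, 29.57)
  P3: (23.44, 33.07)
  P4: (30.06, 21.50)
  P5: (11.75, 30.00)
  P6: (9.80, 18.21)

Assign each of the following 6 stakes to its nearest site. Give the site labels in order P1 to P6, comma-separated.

P1 → Bench (d²=6.60)
P2 → Mesa (d²=28.29)
P3 → Mesa (d²=76.59)
P4 → Bench (d²=1.62)
P5 → Spur (d²=91.24)
P6 → Cove (d²=189.93)

Bench, Mesa, Mesa, Bench, Spur, Cove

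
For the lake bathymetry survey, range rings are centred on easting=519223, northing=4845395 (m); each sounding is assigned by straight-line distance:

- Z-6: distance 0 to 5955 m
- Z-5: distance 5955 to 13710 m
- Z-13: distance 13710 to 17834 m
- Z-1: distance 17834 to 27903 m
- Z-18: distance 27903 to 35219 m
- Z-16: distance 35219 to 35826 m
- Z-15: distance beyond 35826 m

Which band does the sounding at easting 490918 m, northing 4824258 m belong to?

Distance = √((490918−519223)² + (4824258−4845395)²) = √(801173025.000 + 446772769.000) = 35326.276 m.
35219 ≤ 35326.276 < 35826 → Z-16.

Z-16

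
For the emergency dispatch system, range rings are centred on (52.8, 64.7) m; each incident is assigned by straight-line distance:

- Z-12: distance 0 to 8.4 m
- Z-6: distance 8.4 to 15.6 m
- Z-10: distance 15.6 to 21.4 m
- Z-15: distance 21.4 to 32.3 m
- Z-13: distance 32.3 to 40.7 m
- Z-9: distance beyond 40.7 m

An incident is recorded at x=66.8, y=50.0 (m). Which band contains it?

Z-10

Distance = √((66.8−52.8)² + (50.0−64.7)²) = √(196.000 + 216.090) = 20.300 m.
15.6 ≤ 20.300 < 21.4 → Z-10.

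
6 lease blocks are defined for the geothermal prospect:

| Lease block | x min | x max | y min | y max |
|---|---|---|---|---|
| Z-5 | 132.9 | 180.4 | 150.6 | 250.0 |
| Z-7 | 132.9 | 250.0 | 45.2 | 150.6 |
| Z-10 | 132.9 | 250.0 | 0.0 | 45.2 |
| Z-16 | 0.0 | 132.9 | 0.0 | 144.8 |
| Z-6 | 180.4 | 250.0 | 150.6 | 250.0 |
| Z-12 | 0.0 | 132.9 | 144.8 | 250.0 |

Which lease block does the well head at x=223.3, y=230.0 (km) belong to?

The point has x = 223.3 and y = 230.0.
Only Z-6 satisfies 180.4 ≤ x ≤ 250.0 and 150.6 ≤ y ≤ 250.0.

Z-6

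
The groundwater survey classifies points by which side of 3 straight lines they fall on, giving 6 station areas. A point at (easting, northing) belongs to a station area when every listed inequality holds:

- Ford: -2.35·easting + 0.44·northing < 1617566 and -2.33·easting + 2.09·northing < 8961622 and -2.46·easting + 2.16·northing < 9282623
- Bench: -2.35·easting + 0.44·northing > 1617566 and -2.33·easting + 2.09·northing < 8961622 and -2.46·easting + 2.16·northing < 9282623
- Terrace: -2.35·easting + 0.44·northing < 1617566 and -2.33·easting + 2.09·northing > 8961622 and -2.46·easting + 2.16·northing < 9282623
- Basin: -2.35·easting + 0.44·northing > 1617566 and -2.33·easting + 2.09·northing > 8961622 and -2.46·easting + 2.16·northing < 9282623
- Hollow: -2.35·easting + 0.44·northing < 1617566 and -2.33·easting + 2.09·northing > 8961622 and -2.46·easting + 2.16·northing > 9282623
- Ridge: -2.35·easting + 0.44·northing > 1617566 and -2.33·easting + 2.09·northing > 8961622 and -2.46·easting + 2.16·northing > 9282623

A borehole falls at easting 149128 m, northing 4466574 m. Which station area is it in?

-2.35·149128 + 0.44·4466574 = 1614841.760, which is < 1617566
-2.33·149128 + 2.09·4466574 = 8987671.420, which is > 8961622
-2.46·149128 + 2.16·4466574 = 9280944.960, which is < 9282623
This sign pattern matches Terrace.

Terrace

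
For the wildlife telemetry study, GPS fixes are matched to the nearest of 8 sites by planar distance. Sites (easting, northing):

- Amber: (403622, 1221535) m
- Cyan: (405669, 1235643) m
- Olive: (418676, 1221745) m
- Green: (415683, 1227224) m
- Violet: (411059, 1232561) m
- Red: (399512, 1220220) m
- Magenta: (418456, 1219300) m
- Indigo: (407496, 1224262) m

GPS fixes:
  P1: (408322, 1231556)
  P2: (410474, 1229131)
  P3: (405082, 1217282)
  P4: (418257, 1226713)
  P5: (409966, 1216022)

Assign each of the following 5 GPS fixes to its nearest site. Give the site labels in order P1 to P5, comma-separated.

Violet, Violet, Amber, Green, Amber

P1 → Violet (d²=8501194.00)
P2 → Violet (d²=12107125.00)
P3 → Amber (d²=20219609.00)
P4 → Green (d²=6886597.00)
P5 → Amber (d²=70639505.00)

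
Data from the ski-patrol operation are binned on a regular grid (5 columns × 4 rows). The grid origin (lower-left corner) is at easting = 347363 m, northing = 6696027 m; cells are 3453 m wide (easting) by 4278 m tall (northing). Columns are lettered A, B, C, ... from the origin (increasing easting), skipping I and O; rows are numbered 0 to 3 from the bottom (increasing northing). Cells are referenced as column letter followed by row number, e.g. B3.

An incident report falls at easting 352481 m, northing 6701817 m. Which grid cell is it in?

Column index: ⌊(352481 − 347363) / 3453⌋ = ⌊1.482⌋ = 1 → column B
Row offset from origin: ⌊(6701817 − 6696027) / 4278⌋ = ⌊1.353⌋ = 1 → row 1

B1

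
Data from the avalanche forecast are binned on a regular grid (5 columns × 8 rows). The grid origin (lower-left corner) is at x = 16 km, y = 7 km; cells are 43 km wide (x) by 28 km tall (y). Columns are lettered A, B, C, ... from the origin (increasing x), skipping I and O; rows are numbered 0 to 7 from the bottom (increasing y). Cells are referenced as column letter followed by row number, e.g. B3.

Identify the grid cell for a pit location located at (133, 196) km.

Column index: ⌊(133 − 16) / 43⌋ = ⌊2.721⌋ = 2 → column C
Row offset from origin: ⌊(196 − 7) / 28⌋ = ⌊6.750⌋ = 6 → row 6

C6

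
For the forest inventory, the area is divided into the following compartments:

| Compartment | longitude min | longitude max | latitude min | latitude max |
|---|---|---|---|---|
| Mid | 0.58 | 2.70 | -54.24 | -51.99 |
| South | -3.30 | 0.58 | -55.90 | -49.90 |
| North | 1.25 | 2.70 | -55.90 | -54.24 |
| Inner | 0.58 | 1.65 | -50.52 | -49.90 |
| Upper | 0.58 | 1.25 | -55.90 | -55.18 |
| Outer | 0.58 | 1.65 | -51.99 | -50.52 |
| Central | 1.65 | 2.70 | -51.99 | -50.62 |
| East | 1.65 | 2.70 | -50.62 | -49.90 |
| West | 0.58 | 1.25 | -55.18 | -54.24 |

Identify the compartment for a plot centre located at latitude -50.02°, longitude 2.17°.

The point has longitude = 2.17 and latitude = -50.02.
Only East satisfies 1.65 ≤ longitude ≤ 2.70 and -50.62 ≤ latitude ≤ -49.90.

East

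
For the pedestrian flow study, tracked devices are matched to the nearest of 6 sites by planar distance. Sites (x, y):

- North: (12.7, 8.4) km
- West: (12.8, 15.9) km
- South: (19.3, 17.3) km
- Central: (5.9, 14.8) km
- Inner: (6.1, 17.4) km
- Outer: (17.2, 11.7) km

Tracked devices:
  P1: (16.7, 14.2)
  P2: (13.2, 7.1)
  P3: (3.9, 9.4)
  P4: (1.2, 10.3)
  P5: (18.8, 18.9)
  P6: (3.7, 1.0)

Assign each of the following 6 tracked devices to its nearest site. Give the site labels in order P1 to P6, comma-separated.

P1 → Outer (d²=6.50)
P2 → North (d²=1.94)
P3 → Central (d²=33.16)
P4 → Central (d²=42.34)
P5 → South (d²=2.81)
P6 → North (d²=135.76)

Outer, North, Central, Central, South, North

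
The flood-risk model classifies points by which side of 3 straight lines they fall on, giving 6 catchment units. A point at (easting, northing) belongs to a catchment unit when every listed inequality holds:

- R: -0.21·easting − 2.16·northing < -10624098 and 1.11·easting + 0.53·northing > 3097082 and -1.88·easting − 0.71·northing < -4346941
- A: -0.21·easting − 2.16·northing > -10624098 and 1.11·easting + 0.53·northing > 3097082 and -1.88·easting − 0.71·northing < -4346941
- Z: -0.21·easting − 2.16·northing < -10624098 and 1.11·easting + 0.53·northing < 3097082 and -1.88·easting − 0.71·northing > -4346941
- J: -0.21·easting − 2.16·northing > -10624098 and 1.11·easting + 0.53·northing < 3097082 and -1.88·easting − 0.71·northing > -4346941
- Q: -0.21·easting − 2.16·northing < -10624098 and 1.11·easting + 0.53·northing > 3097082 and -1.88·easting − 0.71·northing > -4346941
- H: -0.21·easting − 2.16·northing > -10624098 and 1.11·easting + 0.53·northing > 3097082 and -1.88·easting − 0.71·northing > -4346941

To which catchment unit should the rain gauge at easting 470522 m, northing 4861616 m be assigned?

H

-0.21·470522 − 2.16·4861616 = -10599900.180, which is > -10624098
1.11·470522 + 0.53·4861616 = 3098935.900, which is > 3097082
-1.88·470522 − 0.71·4861616 = -4336328.720, which is > -4346941
This sign pattern matches H.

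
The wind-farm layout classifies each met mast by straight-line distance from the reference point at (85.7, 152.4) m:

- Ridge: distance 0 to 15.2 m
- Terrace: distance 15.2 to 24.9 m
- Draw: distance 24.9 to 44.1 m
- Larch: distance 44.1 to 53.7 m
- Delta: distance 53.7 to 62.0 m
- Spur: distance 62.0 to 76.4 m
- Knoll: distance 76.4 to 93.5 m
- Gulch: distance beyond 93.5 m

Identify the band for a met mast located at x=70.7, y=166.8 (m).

Terrace

Distance = √((70.7−85.7)² + (166.8−152.4)²) = √(225.000 + 207.360) = 20.793 m.
15.2 ≤ 20.793 < 24.9 → Terrace.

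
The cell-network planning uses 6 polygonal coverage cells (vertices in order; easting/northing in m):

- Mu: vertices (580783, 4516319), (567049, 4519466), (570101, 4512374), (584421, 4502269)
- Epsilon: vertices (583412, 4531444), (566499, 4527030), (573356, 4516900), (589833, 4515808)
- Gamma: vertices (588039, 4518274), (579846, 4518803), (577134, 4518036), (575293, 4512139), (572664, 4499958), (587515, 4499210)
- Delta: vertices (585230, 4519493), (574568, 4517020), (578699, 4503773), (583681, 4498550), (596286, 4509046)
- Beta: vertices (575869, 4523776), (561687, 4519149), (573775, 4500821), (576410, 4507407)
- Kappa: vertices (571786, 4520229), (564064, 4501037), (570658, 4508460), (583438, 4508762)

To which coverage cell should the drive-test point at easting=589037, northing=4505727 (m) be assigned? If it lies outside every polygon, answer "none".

Cast a ray rightward from (589037, 4505727). For each polygon, the edges (by vertex number in listed order) whose endpoints lie on opposite sides of northing = 4505727, where each meets that height, and whether that is right or left of the point:
Mu: 3–4 at easting≈579520.6 (left), 4–1 at easting≈583525.6 (left) → 0 crossings.
Epsilon: no edge straddles that height → 0 crossings.
Gamma: 4–5 at easting≈573909.1 (left), 6–1 at easting≈587694.1 (left) → 0 crossings.
Delta: 2–3 at easting≈578089.7 (left), 4–5 at easting≈592300.1 (right) → 1 crossing.
Beta: 2–3 at easting≈570539.3 (left), 3–4 at easting≈575737.8 (left) → 0 crossings.
Kappa: 1–2 at easting≈565951.0 (left), 2–3 at easting≈568230.2 (left) → 0 crossings.
Only Delta has an odd count, so the point is inside Delta.

Delta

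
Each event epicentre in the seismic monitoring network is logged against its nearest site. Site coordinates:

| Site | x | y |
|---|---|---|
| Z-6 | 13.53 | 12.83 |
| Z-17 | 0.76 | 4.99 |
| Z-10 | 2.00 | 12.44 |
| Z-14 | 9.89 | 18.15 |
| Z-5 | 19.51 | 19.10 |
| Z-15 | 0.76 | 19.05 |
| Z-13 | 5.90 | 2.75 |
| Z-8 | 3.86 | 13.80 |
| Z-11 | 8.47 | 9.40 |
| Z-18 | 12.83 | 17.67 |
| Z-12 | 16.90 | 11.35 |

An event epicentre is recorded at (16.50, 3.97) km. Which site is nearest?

Z-12

Squared distances to each site:
Z-6: 87.320; Z-17: 248.788; Z-10: 281.991; Z-14: 244.764; Z-5: 237.977; Z-15: 475.154; Z-13: 113.848; Z-8: 256.399; Z-11: 93.966; Z-18: 201.159; Z-12: 54.624.
Minimum at Z-12.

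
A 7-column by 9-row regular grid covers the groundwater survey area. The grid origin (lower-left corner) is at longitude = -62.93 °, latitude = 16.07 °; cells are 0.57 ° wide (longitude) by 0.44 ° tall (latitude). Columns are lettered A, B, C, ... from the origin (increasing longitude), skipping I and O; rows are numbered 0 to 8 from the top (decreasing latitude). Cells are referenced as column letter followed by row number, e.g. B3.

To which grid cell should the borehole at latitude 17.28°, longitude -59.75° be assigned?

F6

Column index: ⌊(-59.75 − -62.93) / 0.57⌋ = ⌊5.579⌋ = 5 → column F
Row offset from origin: ⌊(17.28 − 16.07) / 0.44⌋ = ⌊2.750⌋ = 2 → row 6 (counted from top)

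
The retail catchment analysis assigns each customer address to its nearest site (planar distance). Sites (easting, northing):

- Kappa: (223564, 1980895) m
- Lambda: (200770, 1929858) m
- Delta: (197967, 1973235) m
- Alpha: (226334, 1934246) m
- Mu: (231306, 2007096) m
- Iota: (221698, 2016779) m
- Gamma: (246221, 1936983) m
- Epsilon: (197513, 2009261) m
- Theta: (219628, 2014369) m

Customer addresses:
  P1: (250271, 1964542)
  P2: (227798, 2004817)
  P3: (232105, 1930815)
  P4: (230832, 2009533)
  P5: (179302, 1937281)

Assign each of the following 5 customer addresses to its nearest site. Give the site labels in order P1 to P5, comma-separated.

Gamma, Mu, Alpha, Mu, Lambda

P1 → Gamma (d²=775900981.00)
P2 → Mu (d²=17499905.00)
P3 → Alpha (d²=45076202.00)
P4 → Mu (d²=6163645.00)
P5 → Lambda (d²=515975953.00)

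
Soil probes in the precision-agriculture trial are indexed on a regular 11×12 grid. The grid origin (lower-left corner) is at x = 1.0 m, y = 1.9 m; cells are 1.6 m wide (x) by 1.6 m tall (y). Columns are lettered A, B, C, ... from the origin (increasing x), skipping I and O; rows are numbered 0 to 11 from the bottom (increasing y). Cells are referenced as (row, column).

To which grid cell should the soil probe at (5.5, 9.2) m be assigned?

Column index: ⌊(5.5 − 1.0) / 1.6⌋ = ⌊2.812⌋ = 2 → column C
Row offset from origin: ⌊(9.2 − 1.9) / 1.6⌋ = ⌊4.562⌋ = 4 → row 4

(4, C)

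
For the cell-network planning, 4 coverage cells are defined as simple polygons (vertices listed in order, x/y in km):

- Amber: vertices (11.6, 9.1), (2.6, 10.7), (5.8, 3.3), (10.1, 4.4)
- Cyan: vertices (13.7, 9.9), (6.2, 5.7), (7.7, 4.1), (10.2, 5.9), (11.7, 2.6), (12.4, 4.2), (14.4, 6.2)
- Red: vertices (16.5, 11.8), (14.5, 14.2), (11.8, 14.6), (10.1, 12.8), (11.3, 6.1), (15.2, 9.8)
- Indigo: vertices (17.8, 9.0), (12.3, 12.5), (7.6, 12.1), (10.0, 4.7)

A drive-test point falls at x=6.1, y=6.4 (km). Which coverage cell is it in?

Amber

Cast a ray rightward from (6.1, 6.4). For each polygon, the edges (by vertex number in listed order) whose endpoints lie on opposite sides of y = 6.4, where each meets that height, and whether that is right or left of the point:
Amber: 2–3 at x≈4.46 (left), 4–1 at x≈10.74 (right) → 1 crossing.
Cyan: 1–2 at x≈7.45 (right), 7–1 at x≈14.36 (right) → 2 crossings.
Red: 4–5 at x≈11.25 (right), 5–6 at x≈11.62 (right) → 2 crossings.
Indigo: 3–4 at x≈9.45 (right), 4–1 at x≈13.08 (right) → 2 crossings.
Only Amber has an odd count, so the point is inside Amber.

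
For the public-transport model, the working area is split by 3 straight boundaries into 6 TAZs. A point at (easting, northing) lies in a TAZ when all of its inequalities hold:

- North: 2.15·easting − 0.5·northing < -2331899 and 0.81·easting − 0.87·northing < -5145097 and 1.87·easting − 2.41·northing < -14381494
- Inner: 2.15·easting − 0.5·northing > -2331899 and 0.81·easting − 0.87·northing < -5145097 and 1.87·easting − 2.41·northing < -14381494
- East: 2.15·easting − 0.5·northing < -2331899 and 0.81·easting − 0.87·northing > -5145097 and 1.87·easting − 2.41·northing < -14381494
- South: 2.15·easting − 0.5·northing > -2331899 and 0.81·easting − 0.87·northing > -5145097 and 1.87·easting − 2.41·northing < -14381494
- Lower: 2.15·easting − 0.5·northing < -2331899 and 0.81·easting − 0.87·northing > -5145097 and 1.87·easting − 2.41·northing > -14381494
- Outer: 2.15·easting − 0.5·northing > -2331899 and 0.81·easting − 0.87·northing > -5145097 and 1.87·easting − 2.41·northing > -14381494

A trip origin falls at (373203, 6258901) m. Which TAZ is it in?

South

2.15·373203 − 0.5·6258901 = -2327064.050, which is > -2331899
0.81·373203 − 0.87·6258901 = -5142949.440, which is > -5145097
1.87·373203 − 2.41·6258901 = -14386061.800, which is < -14381494
This sign pattern matches South.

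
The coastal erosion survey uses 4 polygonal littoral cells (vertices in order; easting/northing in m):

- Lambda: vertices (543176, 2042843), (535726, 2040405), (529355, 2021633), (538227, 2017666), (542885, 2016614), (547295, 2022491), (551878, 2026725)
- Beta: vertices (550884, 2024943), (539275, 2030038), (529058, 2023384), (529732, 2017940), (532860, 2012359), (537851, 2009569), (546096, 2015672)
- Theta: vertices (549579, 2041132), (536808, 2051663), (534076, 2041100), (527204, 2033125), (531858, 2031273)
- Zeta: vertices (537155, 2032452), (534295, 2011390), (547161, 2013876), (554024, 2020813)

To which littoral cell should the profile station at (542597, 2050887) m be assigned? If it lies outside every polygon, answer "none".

Cast a ray rightward from (542597, 2050887). For each polygon, the edges (by vertex number in listed order) whose endpoints lie on opposite sides of northing = 2050887, where each meets that height, and whether that is right or left of the point:
Lambda: no edge straddles that height → 0 crossings.
Beta: no edge straddles that height → 0 crossings.
Theta: 1–2 at easting≈537749.1 (left), 2–3 at easting≈536607.3 (left) → 0 crossings.
Zeta: no edge straddles that height → 0 crossings.
All counts are even, so the point lies outside every listed polygon.

none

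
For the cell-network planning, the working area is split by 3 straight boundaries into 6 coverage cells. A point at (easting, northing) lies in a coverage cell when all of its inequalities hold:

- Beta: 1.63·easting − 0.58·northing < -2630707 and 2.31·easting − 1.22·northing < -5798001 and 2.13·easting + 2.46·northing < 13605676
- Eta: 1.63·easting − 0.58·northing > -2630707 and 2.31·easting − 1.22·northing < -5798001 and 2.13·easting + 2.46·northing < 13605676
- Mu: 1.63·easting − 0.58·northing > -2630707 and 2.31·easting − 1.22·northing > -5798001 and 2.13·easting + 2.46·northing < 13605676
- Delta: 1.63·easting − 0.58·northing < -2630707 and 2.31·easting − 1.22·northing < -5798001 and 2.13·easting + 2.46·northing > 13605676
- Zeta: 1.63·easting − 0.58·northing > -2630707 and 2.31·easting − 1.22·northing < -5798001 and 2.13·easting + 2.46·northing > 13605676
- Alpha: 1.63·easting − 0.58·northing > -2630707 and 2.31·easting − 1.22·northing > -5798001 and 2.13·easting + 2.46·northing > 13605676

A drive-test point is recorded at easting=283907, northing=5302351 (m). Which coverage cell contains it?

Zeta

1.63·283907 − 0.58·5302351 = -2612595.170, which is > -2630707
2.31·283907 − 1.22·5302351 = -5813043.050, which is < -5798001
2.13·283907 + 2.46·5302351 = 13648505.370, which is > 13605676
This sign pattern matches Zeta.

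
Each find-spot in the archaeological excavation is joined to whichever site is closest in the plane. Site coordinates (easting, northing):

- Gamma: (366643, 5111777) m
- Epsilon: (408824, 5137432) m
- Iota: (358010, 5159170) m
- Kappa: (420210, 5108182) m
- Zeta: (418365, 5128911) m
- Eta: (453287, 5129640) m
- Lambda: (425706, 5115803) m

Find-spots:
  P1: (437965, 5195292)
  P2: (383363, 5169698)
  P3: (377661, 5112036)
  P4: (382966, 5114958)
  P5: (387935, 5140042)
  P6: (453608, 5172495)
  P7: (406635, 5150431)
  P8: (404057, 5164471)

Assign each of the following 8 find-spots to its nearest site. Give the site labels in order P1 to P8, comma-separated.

P1 → Epsilon (d²=4196977481.00)
P2 → Iota (d²=753613393.00)
P3 → Gamma (d²=121463405.00)
P4 → Gamma (d²=276559090.00)
P5 → Epsilon (d²=443162421.00)
P6 → Eta (d²=1836654066.00)
P7 → Epsilon (d²=173765722.00)
P8 → Epsilon (d²=753831810.00)

Epsilon, Iota, Gamma, Gamma, Epsilon, Eta, Epsilon, Epsilon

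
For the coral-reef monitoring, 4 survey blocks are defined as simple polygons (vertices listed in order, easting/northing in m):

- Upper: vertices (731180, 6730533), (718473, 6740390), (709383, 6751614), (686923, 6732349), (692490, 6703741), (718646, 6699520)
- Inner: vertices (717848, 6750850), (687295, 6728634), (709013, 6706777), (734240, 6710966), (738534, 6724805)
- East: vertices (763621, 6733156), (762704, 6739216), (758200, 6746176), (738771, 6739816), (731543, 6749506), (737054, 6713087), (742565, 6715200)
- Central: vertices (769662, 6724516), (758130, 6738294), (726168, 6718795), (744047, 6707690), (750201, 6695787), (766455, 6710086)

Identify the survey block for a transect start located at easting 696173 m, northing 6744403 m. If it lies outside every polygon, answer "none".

Cast a ray rightward from (696173, 6744403). For each polygon, the edges (by vertex number in listed order) whose endpoints lie on opposite sides of northing = 6744403, where each meets that height, and whether that is right or left of the point:
Upper: 2–3 at easting≈715223.0 (right), 3–4 at easting≈700976.1 (right) → 2 crossings.
Inner: 1–2 at easting≈708981.6 (right), 5–1 at easting≈722968.5 (right) → 2 crossings.
East: 2–3 at easting≈759347.4 (right), 3–4 at easting≈752783.7 (right), 4–5 at easting≈735349.4 (right), 5–6 at easting≈732315.2 (right) → 4 crossings.
Central: no edge straddles that height → 0 crossings.
All counts are even, so the point lies outside every listed polygon.

none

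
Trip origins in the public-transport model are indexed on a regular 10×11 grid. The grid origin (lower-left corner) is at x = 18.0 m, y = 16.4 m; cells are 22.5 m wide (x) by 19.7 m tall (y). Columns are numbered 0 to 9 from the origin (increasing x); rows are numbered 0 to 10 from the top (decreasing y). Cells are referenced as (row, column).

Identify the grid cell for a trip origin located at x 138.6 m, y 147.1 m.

(4, 5)

Column index: ⌊(138.6 − 18.0) / 22.5⌋ = ⌊5.360⌋ = 5
Row offset from origin: ⌊(147.1 − 16.4) / 19.7⌋ = ⌊6.635⌋ = 6 → row 4 (counted from top)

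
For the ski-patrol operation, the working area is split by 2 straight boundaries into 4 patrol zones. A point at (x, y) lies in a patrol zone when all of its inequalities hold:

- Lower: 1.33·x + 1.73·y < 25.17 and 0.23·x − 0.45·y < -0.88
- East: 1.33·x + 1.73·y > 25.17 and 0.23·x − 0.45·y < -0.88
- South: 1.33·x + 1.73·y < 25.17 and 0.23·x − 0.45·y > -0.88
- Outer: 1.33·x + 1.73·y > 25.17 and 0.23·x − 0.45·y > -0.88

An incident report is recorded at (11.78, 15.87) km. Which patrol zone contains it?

East

1.33·11.78 + 1.73·15.87 = 43.123, which is > 25.17
0.23·11.78 − 0.45·15.87 = -4.432, which is < -0.88
This sign pattern matches East.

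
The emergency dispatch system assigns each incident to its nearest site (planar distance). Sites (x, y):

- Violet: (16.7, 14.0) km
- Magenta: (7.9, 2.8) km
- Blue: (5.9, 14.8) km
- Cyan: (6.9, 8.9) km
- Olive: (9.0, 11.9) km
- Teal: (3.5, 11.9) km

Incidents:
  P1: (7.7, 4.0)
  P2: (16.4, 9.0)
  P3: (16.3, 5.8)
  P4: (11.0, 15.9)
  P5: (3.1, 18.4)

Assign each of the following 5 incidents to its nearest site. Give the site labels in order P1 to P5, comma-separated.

Magenta, Violet, Violet, Olive, Blue

P1 → Magenta (d²=1.48)
P2 → Violet (d²=25.09)
P3 → Violet (d²=67.40)
P4 → Olive (d²=20.00)
P5 → Blue (d²=20.80)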